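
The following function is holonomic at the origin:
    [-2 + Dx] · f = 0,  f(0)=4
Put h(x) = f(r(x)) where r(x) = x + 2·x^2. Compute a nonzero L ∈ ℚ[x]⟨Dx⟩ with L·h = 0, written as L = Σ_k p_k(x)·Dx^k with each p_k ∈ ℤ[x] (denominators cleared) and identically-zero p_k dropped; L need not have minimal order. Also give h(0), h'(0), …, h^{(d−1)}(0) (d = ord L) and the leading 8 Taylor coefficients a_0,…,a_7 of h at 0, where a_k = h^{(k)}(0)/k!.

L = (-2 - 8·x) + Dx  (order 1).
h: a_k = 4, 8, 24, 112/3, 200/3, 432/5, 5296/45, 41696/315, …
ICs: h(0) = 4.

f: a_k = 4, 8, 8, 16/3, 8/3, 16/15, 16/45, 32/315, …
f∘r: x↦r, Dx↦Dx/r' in L_f ⇒ L₀.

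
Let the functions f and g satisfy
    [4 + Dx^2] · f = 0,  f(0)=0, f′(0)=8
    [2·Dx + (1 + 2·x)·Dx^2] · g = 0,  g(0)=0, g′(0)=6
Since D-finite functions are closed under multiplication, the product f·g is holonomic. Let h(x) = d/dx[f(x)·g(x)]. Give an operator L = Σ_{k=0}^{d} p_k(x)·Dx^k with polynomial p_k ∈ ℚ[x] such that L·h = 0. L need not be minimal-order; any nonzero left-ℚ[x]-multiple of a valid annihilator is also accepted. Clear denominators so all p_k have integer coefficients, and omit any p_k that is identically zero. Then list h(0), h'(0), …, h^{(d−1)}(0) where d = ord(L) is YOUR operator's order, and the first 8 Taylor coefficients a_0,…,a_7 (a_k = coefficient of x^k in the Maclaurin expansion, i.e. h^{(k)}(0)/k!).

f: a_k = 0, 8, 0, -16/3, 0, 16/15, 0, -32/315, …
g: a_k = 0, 6, -6, 8, -12, 96/5, -32, 384/7, …
Sym-product of L_f,L_g gives L₀ (≤ ord 4).
h=h₀': d/dx-closure on L₀ ⇒ L.
L = (-400 - 1408·x - 2688·x^2 + 1536·x^3 + 11008·x^4 + 12288·x^5 + 4096·x^6) + (-192 - 512·x + 640·x^2 + 3840·x^3 + 5120·x^4 + 2048·x^5)·Dx + (-112 - 352·x - 224·x^2 + 2304·x^3 + 6272·x^4 + 6144·x^5 + 2048·x^6)·Dx^2 + (-48 - 128·x + 160·x^2 + 960·x^3 + 1280·x^4 + 512·x^5)·Dx^3 + (-3 + 112·x^2 + 480·x^3 + 880·x^4 + 768·x^5 + 256·x^6)·Dx^4  (order 4).
h: a_k = 0, 96, -144, 128, -320, 704, -6944/5, 57856/21, …
ICs: h(0) = 0, h′(0) = 96, h′′(0) = -288, h′′′(0) = 768.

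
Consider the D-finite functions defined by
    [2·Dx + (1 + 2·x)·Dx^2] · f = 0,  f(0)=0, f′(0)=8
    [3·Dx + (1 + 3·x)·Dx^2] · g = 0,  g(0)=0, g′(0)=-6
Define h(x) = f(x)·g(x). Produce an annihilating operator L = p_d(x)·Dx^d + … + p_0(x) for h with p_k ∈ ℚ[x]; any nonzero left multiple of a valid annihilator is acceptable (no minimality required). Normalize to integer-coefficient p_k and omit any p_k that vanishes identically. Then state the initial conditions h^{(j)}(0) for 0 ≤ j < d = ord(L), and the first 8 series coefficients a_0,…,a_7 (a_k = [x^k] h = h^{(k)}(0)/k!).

L = (156 + 720·x + 864·x^2)·Dx + (310 + 2244·x + 5400·x^2 + 4320·x^3)·Dx^2 + (88 + 860·x + 3132·x^2 + 5040·x^3 + 3024·x^4)·Dx^3 + (5 + 62·x + 305·x^2 + 744·x^3 + 900·x^4 + 432·x^5)·Dx^4  (order 4).
h: a_k = 0, 0, -48, 120, -280, 660, -7956/5, 3928, …
ICs: h(0) = 0, h′(0) = 0, h′′(0) = -96, h′′′(0) = 720.

f: a_k = 0, 8, -8, 32/3, -16, 128/5, -128/3, 512/7, …
g: a_k = 0, -6, 9, -18, 81/2, -486/5, 243, -4374/7, …
f·g: L₀ = L_f ⊗_s L_g, ord ≤ 2·2.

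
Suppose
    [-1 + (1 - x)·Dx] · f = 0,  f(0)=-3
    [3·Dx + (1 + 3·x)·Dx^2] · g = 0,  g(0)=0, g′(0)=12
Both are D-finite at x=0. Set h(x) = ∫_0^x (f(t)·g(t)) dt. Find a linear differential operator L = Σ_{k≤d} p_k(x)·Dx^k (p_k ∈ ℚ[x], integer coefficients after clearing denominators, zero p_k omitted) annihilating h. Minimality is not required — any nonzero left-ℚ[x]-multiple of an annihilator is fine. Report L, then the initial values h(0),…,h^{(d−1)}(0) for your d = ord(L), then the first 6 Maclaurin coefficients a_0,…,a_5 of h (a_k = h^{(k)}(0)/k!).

f: a_k = -3, -3, -3, -3, -3, -3, …
g: a_k = 0, 12, -18, 36, -81, 972/5, …
L₀ := L_f ⊗_s L_g (sym. prod.), ord ≤ 2.
h=∫₀ˣh₀: take L = L₀·Dx.
L = 3·Dx + (-1 + 9·x)·Dx^2 + (-1 - 2·x + 3·x^2)·Dx^3  (order 3).
h: a_k = 0, 0, -18, 6, -45/2, 153/5, …
ICs: h(0) = 0, h′(0) = 0, h′′(0) = -36.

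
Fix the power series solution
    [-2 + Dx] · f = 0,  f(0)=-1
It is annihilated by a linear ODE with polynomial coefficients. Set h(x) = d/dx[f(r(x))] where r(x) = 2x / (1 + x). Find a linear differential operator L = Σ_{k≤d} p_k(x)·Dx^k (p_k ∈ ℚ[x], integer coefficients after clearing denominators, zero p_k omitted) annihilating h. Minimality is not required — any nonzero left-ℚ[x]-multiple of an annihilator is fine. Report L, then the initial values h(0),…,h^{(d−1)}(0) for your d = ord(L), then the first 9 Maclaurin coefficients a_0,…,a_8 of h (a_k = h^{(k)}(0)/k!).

L = (2 - 2·x) + (-1 - 2·x - x^2)·Dx  (order 1).
h: a_k = -4, -8, 4, 16/3, -28/3, 88/15, 68/45, -2528/315, 3316/315, …
ICs: h(0) = -4.

f: a_k = -1, -2, -2, -4/3, -2/3, -4/15, -4/45, -8/315, -2/315, …
h₀=f(r): pull back L_f along r ⇒ L₀.
h=h₀': d/dx-closure on L₀ ⇒ L.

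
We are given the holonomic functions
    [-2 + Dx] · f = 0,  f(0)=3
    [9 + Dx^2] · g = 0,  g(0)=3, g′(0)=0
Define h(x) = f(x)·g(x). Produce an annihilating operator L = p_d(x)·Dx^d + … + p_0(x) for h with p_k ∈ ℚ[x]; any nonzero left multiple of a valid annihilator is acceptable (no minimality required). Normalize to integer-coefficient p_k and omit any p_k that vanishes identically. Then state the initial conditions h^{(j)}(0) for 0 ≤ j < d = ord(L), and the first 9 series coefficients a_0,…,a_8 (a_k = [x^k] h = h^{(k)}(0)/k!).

L = 13 - 4·Dx + Dx^2  (order 2).
h: a_k = 9, 18, -45/2, -69, -357/8, 183/20, 407/16, 3277/280, -239/4480, …
ICs: h(0) = 9, h′(0) = 18.

f: a_k = 3, 6, 6, 4, 2, 4/5, 4/15, 8/105, 2/105, …
g: a_k = 3, 0, -27/2, 0, 81/8, 0, -243/80, 0, 2187/4480, …
h₀=f·g: eliminate ⇒ L₀, order ≤ 1·2.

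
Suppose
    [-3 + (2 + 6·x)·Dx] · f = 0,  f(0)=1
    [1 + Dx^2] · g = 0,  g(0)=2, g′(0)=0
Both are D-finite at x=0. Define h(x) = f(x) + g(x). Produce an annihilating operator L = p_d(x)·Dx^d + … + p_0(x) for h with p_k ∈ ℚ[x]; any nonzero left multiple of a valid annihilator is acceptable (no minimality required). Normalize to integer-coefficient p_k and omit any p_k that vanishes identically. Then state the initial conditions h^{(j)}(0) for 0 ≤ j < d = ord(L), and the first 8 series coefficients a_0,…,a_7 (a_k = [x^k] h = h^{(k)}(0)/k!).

L = (-93 - 72·x - 108·x^2) + (-10 + 18·x + 216·x^2 + 216·x^3)·Dx + (-93 - 72·x - 108·x^2)·Dx^2 + (-10 + 18·x + 216·x^2 + 216·x^3)·Dx^3  (order 3).
h: a_k = 3, 3/2, -17/8, 27/16, -1183/384, 1701/256, -689033/46080, 72171/2048, …
ICs: h(0) = 3, h′(0) = 3/2, h′′(0) = -17/4.

f: a_k = 1, 3/2, -9/8, 27/16, -405/128, 1701/256, -15309/1024, 72171/2048, …
g: a_k = 2, 0, -1, 0, 1/12, 0, -1/360, 0, …
Weyl lclm of L_f,L_g ⇒ L₀ (ord ≤ 3).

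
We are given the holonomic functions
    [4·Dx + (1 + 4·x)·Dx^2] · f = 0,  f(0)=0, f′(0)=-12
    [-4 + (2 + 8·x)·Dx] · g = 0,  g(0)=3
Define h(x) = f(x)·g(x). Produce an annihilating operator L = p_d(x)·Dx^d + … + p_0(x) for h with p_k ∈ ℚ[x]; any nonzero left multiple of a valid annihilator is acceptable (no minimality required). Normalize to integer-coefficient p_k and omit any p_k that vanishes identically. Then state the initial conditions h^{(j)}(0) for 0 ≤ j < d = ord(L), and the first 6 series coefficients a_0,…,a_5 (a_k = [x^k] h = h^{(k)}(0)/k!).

f: a_k = 0, -12, 24, -64, 192, -3072/5, …
g: a_k = 3, 6, -6, 12, -30, 84, …
Sym-product of L_f,L_g gives L₀ (≤ ord 2).
L = 4 + (1 + 8·x + 16·x^2)·Dx^2  (order 2).
h: a_k = 0, -36, 0, 24, -96, 1704/5, …
ICs: h(0) = 0, h′(0) = -36.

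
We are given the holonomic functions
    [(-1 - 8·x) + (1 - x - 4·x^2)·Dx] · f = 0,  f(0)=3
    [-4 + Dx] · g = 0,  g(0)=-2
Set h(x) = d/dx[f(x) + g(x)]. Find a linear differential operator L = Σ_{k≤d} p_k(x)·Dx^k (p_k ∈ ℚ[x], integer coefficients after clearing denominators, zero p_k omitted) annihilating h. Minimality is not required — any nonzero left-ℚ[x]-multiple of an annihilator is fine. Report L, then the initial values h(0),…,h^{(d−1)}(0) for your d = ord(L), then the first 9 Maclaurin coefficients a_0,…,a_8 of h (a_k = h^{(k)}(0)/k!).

L = (28 + 848·x + 896·x^2 + 4608·x^3 + 3072·x^4) + (-19 - 192·x - 472·x^2 - 1152·x^3 + 640·x^4 + 1024·x^5)·Dx + (3 - 5·x + 62·x^2 - 352·x^4 - 256·x^5)·Dx^2  (order 2).
h: a_k = -5, -2, 17, 788/3, 2669/3, 47846/15, 414697/45, 8799208/315, 24907049/315, …
ICs: h(0) = -5, h′(0) = -2.

f: a_k = 3, 3, 15, 27, 87, 195, 543, 1323, 3495, …
g: a_k = -2, -8, -16, -64/3, -64/3, -256/15, -512/45, -2048/315, -1024/315, …
Weyl lclm of L_f,L_g ⇒ L₀ (ord ≤ 2).
h=h₀': d/dx-closure on L₀ ⇒ L.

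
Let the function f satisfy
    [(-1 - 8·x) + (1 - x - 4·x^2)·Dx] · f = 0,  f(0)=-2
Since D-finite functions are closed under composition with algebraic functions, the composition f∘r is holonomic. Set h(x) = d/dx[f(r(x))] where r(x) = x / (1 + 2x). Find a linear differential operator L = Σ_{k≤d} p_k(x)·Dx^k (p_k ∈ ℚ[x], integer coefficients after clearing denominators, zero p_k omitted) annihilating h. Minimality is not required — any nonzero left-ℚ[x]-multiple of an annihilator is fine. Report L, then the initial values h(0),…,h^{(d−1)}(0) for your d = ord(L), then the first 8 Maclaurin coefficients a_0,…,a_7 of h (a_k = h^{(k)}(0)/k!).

L = (6 + 12·x + 72·x^2 + 80·x^3) + (-1 - 15·x - 54·x^2 - 36·x^3 + 40·x^4)·Dx  (order 1).
h: a_k = -2, -12, 42, -216, 950, -4068, 16898, -68784, …
ICs: h(0) = -2.

f: a_k = -2, -2, -10, -18, -58, -130, -362, -882, …
L₀ from L_f via x↦r, Dx↦r'^{-1}Dx.
Differentiate: ansatz ord ≤ ord L₀ ⇒ L.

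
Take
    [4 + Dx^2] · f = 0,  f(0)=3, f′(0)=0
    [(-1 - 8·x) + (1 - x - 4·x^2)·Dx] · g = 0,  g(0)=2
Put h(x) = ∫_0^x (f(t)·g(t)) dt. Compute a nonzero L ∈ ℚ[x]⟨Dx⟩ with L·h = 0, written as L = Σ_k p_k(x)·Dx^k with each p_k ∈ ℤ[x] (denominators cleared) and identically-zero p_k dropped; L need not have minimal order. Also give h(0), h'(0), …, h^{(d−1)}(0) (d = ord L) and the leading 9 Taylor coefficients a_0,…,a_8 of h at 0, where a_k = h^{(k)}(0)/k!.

L = (4 + 4·x + 16·x^2)·Dx + (2 + 16·x)·Dx^2 + (-1 + x + 4·x^2)·Dx^3  (order 3).
h: a_k = 0, 6, 3, 6, 21/2, 118/5, 143/3, 11362/105, 14261/60, …
ICs: h(0) = 0, h′(0) = 6, h′′(0) = 6.

f: a_k = 3, 0, -6, 0, 2, 0, -4/15, 0, 2/105, …
g: a_k = 2, 2, 10, 18, 58, 130, 362, 882, 2330, …
Product ⇒ symmetric product L₀, ord ≤ 2.
h=∫₀ˣh₀: take L = L₀·Dx.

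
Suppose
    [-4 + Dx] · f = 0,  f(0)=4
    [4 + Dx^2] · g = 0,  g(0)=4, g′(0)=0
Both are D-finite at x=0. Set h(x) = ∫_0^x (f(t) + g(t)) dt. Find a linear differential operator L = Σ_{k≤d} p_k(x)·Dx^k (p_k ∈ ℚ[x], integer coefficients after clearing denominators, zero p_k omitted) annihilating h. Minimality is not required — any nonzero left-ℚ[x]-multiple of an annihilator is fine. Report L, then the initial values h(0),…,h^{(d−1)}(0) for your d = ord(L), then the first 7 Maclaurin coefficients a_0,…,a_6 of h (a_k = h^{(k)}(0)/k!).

L = -16·Dx + 4·Dx^2 - 4·Dx^3 + Dx^4  (order 4).
h: a_k = 0, 8, 8, 8, 32/3, 136/15, 256/45, …
ICs: h(0) = 0, h′(0) = 8, h′′(0) = 16, h′′′(0) = 48.

f: a_k = 4, 16, 32, 128/3, 128/3, 512/15, 1024/45, …
g: a_k = 4, 0, -8, 0, 8/3, 0, -16/45, …
Sum ⇒ L₀ = lclm(L_f,L_g) in ℚ(x)⟨Dx⟩.
h=∫h₀ ⇒ L = L₀·Dx.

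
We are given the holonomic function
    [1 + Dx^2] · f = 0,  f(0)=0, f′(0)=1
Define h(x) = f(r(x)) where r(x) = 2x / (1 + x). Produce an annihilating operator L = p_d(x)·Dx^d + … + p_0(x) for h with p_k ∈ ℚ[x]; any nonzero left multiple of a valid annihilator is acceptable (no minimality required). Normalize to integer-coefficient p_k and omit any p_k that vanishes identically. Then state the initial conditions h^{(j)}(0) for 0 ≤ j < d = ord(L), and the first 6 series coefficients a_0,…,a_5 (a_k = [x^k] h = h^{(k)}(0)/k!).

L = 4 + (2 + 6·x + 6·x^2 + 2·x^3)·Dx + (1 + 4·x + 6·x^2 + 4·x^3 + x^4)·Dx^2  (order 2).
h: a_k = 0, 2, -2, 2/3, 2, -86/15, …
ICs: h(0) = 0, h′(0) = 2.

f: a_k = 0, 1, 0, -1/6, 0, 1/120, …
Substitute x→r, Dx→(1/r')Dx; clear ⇒ L₀.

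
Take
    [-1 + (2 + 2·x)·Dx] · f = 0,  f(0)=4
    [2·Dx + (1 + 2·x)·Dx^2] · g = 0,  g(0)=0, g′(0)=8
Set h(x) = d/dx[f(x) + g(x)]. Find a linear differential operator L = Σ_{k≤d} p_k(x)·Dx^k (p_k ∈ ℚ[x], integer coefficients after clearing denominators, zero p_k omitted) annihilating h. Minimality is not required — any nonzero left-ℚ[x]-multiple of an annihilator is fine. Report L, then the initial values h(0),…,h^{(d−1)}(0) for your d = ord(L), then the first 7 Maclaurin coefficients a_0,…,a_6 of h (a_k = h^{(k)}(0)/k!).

f: a_k = 4, 2, -1/2, 1/4, -5/32, 7/64, -21/256, …
g: a_k = 0, 8, -8, 32/3, -16, 128/5, -128/3, …
Sum ⇒ L₀ = lclm(L_f,L_g) in ℚ(x)⟨Dx⟩.
Derive L from L₀ (diff closure).
L = (10 + 4·x) + (29 + 52·x + 20·x^2)·Dx + (6 + 22·x + 24·x^2 + 8·x^3)·Dx^2  (order 2).
h: a_k = 10, -17, 131/4, -517/8, 8227/64, -32831/128, 262375/512, …
ICs: h(0) = 10, h′(0) = -17.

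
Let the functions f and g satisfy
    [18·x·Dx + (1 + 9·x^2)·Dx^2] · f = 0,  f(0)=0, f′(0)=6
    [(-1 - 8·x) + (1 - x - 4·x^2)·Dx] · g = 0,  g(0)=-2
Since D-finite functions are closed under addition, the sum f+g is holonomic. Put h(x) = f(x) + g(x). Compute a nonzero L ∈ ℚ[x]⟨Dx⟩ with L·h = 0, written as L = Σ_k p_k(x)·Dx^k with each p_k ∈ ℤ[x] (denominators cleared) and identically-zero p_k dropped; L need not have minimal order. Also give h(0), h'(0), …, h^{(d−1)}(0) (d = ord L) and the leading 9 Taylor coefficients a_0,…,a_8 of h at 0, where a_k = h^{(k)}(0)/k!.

f: a_k = 0, 6, 0, -18, 0, 486/5, 0, -4374/7, 0, …
g: a_k = -2, -2, -10, -18, -58, -130, -362, -882, -2330, …
h₀=f+g: left-lcm gives L₀, ord ≤ 3.
L = (90 - 360·x - 6462·x^2 - 14688·x^3 - 63936·x^4 - 31104·x^6)·Dx + (-36 - 294·x - 324·x^2 - 3198·x^3 - 13680·x^4 - 46080·x^5 - 3888·x^6 - 31104·x^7)·Dx^2 + (5 + 16·x + 160·x^2 - 96·x^3 + 555·x^4 - 2304·x^5 - 4896·x^6 - 1296·x^7 - 5184·x^8)·Dx^3  (order 3).
h: a_k = -2, 4, -10, -36, -58, -164/5, -362, -10548/7, -2330, …
ICs: h(0) = -2, h′(0) = 4, h′′(0) = -20.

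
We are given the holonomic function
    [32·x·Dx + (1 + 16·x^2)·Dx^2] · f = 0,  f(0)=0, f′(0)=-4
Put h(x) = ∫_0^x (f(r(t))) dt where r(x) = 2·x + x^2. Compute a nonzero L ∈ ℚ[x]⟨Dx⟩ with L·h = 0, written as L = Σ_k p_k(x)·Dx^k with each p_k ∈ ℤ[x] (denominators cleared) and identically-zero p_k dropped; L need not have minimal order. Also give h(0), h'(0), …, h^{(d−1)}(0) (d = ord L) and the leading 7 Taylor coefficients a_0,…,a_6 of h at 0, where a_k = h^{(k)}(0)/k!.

L = (-1 + 128·x + 256·x^2 + 192·x^3 + 48·x^4)·Dx^2 + (1 + x + 64·x^2 + 128·x^3 + 80·x^4 + 16·x^5)·Dx^3  (order 3).
h: a_k = 0, 0, -4, -4/3, 128/3, 256/5, -16064/15, …
ICs: h(0) = 0, h′(0) = 0, h′′(0) = -8.

f: a_k = 0, -4, 0, 64/3, 0, -1024/5, 0, …
h₀=f(r): pull back L_f along r ⇒ L₀.
h=∫₀ˣh₀: take L = L₀·Dx.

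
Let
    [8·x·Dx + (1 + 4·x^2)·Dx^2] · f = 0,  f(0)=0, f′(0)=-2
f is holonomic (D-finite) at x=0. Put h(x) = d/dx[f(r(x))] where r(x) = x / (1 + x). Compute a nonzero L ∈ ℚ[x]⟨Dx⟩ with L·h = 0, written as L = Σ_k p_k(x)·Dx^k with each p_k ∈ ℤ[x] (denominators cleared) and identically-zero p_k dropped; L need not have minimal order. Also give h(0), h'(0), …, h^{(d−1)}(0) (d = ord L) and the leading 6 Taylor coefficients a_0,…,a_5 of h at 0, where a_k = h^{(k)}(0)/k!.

f: a_k = 0, -2, 0, 8/3, 0, -32/5, …
h₀=f(r): pull back L_f along r ⇒ L₀.
Differentiate: ansatz ord ≤ ord L₀ ⇒ L.
L = (2 + 10·x) + (1 + 2·x + 5·x^2)·Dx  (order 1).
h: a_k = -2, 4, 2, -24, 38, 44, …
ICs: h(0) = -2.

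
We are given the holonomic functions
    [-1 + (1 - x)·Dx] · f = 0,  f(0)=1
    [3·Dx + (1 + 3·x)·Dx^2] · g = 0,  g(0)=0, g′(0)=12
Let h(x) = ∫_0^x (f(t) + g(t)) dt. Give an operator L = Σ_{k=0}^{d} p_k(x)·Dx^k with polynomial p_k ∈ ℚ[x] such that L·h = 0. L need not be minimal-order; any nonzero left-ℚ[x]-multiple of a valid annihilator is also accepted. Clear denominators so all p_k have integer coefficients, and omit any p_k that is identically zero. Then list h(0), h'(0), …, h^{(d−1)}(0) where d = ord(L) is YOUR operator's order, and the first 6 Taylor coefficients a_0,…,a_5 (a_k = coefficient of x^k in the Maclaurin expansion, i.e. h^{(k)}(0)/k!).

f: a_k = 1, 1, 1, 1, 1, 1, …
g: a_k = 0, 12, -18, 36, -81, 972/5, …
L₀ := lclm(L_f,L_g); ord L₀ ≤ 1+2.
h=∫h₀ ⇒ L = L₀·Dx.
L = (54 + 18·x)·Dx^2 + (-12 + 72·x + 36·x^2)·Dx^3 + (-5 - 13·x + 9·x^2 + 9·x^3)·Dx^4  (order 4).
h: a_k = 0, 1, 13/2, -17/3, 37/4, -16, …
ICs: h(0) = 0, h′(0) = 1, h′′(0) = 13, h′′′(0) = -34.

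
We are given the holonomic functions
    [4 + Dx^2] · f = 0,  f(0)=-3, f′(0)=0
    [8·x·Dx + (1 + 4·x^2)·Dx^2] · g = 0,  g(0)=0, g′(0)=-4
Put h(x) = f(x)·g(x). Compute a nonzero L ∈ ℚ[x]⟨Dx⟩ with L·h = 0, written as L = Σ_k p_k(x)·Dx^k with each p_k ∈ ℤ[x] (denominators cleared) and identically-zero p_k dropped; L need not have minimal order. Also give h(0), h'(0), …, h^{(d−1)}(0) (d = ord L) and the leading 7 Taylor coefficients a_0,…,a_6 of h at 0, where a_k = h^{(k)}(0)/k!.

f: a_k = -3, 0, 6, 0, -2, 0, 4/15, …
g: a_k = 0, -4, 0, 16/3, 0, -64/5, 0, …
f·g: L₀ = L_f ⊗_s L_g, ord ≤ 2·2.
L = (80 + 832·x^2 + 1408·x^4 + 2048·x^6 + 2048·x^8) + (96·x + 640·x^3 + 1536·x^5 + 2048·x^7)·Dx + (24 + 256·x^2 + 576·x^4 + 1024·x^6 + 1024·x^8)·Dx^2 + (24·x + 160·x^3 + 384·x^5 + 512·x^7)·Dx^3 + (1 + 12·x^2 + 56·x^4 + 128·x^6 + 128·x^8)·Dx^4  (order 4).
h: a_k = 0, 12, 0, -40, 0, 392/5, 0, …
ICs: h(0) = 0, h′(0) = 12, h′′(0) = 0, h′′′(0) = -240.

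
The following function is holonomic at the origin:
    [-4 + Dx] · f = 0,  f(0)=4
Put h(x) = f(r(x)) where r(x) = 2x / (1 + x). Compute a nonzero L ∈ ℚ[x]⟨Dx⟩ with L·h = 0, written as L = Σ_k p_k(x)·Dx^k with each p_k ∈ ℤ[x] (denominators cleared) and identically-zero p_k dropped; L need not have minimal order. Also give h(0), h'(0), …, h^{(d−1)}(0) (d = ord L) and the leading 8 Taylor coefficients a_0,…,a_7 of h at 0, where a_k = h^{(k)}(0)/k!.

f: a_k = 4, 16, 32, 128/3, 128/3, 512/15, 1024/45, 4096/315, …
L₀ from L_f via x↦r, Dx↦r'^{-1}Dx.
L = -8 + (1 + 2·x + x^2)·Dx  (order 1).
h: a_k = 4, 32, 96, 352/3, 32/3, -352/5, 736/45, 12896/315, …
ICs: h(0) = 4.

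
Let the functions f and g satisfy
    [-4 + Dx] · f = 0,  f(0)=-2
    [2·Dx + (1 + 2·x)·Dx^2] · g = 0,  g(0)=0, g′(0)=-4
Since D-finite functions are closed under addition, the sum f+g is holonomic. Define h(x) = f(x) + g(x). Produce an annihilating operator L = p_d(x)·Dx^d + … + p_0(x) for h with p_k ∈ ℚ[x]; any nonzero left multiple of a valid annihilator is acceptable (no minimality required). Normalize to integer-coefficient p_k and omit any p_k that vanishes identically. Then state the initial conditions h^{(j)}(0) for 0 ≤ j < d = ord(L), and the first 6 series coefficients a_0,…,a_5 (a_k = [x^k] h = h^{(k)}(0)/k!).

L = (-32 - 32·x)·Dx + (-4 - 32·x - 32·x^2)·Dx^2 + (3 + 10·x + 8·x^2)·Dx^3  (order 3).
h: a_k = -2, -12, -12, -80/3, -40/3, -448/15, …
ICs: h(0) = -2, h′(0) = -12, h′′(0) = -24.

f: a_k = -2, -8, -16, -64/3, -64/3, -256/15, …
g: a_k = 0, -4, 4, -16/3, 8, -64/5, …
Sum ⇒ L₀ = lclm(L_f,L_g) in ℚ(x)⟨Dx⟩.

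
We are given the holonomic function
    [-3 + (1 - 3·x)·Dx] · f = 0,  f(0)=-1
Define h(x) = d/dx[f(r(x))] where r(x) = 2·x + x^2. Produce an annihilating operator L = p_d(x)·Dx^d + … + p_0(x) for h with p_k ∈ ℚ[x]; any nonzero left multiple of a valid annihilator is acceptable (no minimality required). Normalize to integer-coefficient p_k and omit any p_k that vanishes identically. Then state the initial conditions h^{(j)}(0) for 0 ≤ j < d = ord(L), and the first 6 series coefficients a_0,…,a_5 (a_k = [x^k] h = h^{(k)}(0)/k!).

L = (13 + 18·x + 9·x^2) + (-1 + 5·x + 9·x^2 + 3·x^3)·Dx  (order 1).
h: a_k = -6, -78, -756, -6516, -52650, -408402, …
ICs: h(0) = -6.

f: a_k = -1, -3, -9, -27, -81, -243, …
h₀=f(r): pull back L_f along r ⇒ L₀.
Differentiate: ansatz ord ≤ ord L₀ ⇒ L.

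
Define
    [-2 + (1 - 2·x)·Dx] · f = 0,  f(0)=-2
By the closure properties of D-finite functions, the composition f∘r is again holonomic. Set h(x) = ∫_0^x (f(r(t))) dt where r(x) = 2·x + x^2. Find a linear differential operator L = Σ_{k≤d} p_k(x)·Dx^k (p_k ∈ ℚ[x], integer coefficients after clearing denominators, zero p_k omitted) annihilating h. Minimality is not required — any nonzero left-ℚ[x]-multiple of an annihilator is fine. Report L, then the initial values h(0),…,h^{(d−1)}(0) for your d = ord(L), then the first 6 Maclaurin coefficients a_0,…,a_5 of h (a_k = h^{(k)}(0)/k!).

f: a_k = -2, -4, -8, -16, -32, -64, …
L₀ from L_f via x↦r, Dx↦r'^{-1}Dx.
h=∫h₀ ⇒ L = L₀·Dx.
L = (4 + 4·x)·Dx + (-1 + 4·x + 2·x^2)·Dx^2  (order 2).
h: a_k = 0, -2, -4, -12, -40, -712/5, …
ICs: h(0) = 0, h′(0) = -2.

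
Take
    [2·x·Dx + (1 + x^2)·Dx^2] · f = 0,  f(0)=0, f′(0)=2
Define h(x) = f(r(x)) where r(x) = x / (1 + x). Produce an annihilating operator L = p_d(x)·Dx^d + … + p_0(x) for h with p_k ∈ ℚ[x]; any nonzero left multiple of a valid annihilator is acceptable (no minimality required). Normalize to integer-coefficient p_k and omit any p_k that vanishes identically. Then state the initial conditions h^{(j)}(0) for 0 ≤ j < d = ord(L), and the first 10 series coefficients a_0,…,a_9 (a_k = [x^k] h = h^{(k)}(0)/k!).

f: a_k = 0, 2, 0, -2/3, 0, 2/5, 0, -2/7, 0, 2/9, …
f∘r: x↦r, Dx↦Dx/r' in L_f ⇒ L₀.
L = (2 + 4·x)·Dx + (1 + 2·x + 2·x^2)·Dx^2  (order 2).
h: a_k = 0, 2, -2, 4/3, 0, -8/5, 8/3, -16/7, 0, 32/9, …
ICs: h(0) = 0, h′(0) = 2.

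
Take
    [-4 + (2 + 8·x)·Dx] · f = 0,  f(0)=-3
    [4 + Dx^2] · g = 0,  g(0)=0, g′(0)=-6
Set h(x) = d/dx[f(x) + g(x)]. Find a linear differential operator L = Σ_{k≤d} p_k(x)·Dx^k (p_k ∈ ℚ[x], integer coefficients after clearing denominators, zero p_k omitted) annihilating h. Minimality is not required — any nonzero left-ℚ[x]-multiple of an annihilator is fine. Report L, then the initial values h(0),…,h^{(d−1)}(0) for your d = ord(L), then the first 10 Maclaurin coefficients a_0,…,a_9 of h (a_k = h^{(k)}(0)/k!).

L = (-32 - 16·x - 32·x^2) + (-4 - 24·x - 48·x^2 - 64·x^3)·Dx + (-8 - 4·x - 8·x^2)·Dx^2 + (-1 - 6·x - 12·x^2 - 16·x^3)·Dx^3  (order 3).
h: a_k = -12, 12, -24, 120, -424, 1512, -83152/15, 20592, -8108104/105, 291720, …
ICs: h(0) = -12, h′(0) = 12, h′′(0) = -48.

f: a_k = -3, -6, 6, -12, 30, -84, 252, -792, 2574, -8580, …
g: a_k = 0, -6, 0, 4, 0, -4/5, 0, 8/105, 0, -4/945, …
Weyl lclm of L_f,L_g ⇒ L₀ (ord ≤ 3).
Derive L from L₀ (diff closure).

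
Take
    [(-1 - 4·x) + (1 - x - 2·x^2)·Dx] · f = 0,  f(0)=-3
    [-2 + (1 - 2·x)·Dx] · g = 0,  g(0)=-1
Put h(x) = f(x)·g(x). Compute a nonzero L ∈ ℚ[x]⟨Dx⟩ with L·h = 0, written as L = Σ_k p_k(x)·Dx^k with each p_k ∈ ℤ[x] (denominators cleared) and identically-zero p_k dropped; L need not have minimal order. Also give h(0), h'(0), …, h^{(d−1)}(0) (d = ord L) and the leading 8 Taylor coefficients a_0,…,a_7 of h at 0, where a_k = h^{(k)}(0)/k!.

f: a_k = -3, -3, -9, -15, -33, -63, -129, -255, …
g: a_k = -1, -2, -4, -8, -16, -32, -64, -128, …
Sym-product of L_f,L_g gives L₀ (≤ ord 1).
L = (3 + 6·x) + (-1 + x + 2·x^2)·Dx  (order 1).
h: a_k = 3, 9, 27, 69, 171, 405, 939, 2133, …
ICs: h(0) = 3.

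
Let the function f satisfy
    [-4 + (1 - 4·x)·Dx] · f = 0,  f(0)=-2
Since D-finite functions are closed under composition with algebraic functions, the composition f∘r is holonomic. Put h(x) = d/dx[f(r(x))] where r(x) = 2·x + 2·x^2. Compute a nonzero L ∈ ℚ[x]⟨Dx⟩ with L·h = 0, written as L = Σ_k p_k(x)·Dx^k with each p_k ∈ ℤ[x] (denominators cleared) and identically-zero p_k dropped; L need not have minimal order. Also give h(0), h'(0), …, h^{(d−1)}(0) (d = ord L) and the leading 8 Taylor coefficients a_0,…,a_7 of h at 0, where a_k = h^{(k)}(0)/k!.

f: a_k = -2, -8, -32, -128, -512, -2048, -8192, -32768, …
Change of var in L_f (x↦r) gives L₀.
Derive L from L₀ (diff closure).
L = (18 + 48·x + 48·x^2) + (-1 + 6·x + 24·x^2 + 16·x^3)·Dx  (order 1).
h: a_k = -16, -288, -3840, -45568, -506880, -5412864, -56197120, -571539456, …
ICs: h(0) = -16.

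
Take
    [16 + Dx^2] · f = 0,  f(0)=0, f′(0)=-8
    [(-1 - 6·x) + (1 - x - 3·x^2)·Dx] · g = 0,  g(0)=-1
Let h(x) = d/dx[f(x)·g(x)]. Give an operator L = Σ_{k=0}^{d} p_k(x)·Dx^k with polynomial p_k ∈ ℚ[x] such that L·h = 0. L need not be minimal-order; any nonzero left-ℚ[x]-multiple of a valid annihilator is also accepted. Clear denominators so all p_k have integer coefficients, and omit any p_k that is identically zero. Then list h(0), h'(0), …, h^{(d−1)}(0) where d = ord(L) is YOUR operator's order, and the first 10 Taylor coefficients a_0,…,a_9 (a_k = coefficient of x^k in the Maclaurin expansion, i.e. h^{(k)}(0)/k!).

L = (-26 - 256·x - 640·x^2 + 768·x^3 + 1152·x^4) + (-7 - 26·x + 144·x^2 + 288·x^3)·Dx + (5 - 13·x - 31·x^2 + 48·x^3 + 72·x^4)·Dx^2  (order 2).
h: a_k = 8, 16, 32, 416/3, 1256/3, 5632/5, 136216/45, 2508992/315, 6504544/315, 29944784/567, …
ICs: h(0) = 8, h′(0) = 16.

f: a_k = 0, -8, 0, 64/3, 0, -256/15, 0, 2048/315, 0, -4096/2835, …
g: a_k = -1, -1, -4, -7, -19, -40, -97, -217, -508, -1159, …
f·g: L₀ = L_f ⊗_s L_g, ord ≤ 2·1.
h=h₀': d/dx-closure on L₀ ⇒ L.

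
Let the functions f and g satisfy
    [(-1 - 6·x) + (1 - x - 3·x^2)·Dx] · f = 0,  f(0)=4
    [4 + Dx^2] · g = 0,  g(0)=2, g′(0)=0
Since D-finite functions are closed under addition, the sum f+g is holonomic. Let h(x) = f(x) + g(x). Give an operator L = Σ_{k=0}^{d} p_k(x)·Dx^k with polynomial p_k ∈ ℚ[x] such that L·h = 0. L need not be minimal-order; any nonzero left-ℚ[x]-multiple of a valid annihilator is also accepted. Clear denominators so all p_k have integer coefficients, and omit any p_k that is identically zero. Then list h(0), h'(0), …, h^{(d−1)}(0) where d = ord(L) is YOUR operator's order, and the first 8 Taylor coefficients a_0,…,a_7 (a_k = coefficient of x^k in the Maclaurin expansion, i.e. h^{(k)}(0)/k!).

L = (92 + 608·x + 512·x^2 + 1104·x^3 + 360·x^4 + 432·x^5) + (-24 + 4·x + 24·x^2 + 80·x^3 + 180·x^4 + 216·x^5 + 216·x^6)·Dx + (23 + 152·x + 128·x^2 + 276·x^3 + 90·x^4 + 108·x^5)·Dx^2 + (-6 + x + 6·x^2 + 20·x^3 + 45·x^4 + 54·x^5 + 54·x^6)·Dx^3  (order 3).
h: a_k = 6, 4, 12, 28, 232/3, 160, 17452/45, 868, …
ICs: h(0) = 6, h′(0) = 4, h′′(0) = 24.

f: a_k = 4, 4, 16, 28, 76, 160, 388, 868, …
g: a_k = 2, 0, -4, 0, 4/3, 0, -8/45, 0, …
h₀=f+g: left-lcm gives L₀, ord ≤ 3.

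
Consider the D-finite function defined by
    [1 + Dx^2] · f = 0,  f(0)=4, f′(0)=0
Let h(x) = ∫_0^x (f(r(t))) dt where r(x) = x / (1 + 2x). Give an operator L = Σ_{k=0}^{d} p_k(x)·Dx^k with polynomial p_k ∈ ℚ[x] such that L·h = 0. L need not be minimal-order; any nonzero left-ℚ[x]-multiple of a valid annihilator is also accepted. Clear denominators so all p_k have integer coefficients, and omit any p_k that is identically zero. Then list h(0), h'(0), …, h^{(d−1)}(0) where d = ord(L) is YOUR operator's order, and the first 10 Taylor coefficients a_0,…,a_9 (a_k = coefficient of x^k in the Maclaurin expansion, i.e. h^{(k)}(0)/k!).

L = Dx + (4 + 24·x + 48·x^2 + 32·x^3)·Dx^2 + (1 + 8·x + 24·x^2 + 32·x^3 + 16·x^4)·Dx^3  (order 3).
h: a_k = 0, 4, 0, -2/3, 2, -143/30, 94/9, -3943/180, 1787/40, -8095583/90720, …
ICs: h(0) = 0, h′(0) = 4, h′′(0) = 0.

f: a_k = 4, 0, -2, 0, 1/6, 0, -1/180, 0, 1/10080, 0, …
L₀ from L_f via x↦r, Dx↦r'^{-1}Dx.
∫: right-multiply L₀ by Dx.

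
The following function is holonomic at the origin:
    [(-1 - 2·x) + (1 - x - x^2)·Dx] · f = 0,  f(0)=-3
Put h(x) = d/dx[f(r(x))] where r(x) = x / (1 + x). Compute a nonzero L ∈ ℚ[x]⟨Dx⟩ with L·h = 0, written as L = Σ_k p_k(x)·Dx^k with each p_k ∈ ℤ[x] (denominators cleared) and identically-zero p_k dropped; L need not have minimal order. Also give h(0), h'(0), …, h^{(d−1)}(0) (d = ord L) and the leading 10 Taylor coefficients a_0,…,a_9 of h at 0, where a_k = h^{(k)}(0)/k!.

f: a_k = -3, -3, -6, -9, -15, -24, -39, -63, -102, -165, …
Substitute x→r, Dx→(1/r')Dx; clear ⇒ L₀.
Differentiate: ansatz ord ≤ ord L₀ ⇒ L.
L = (2 + 6·x + 12·x^2 + 6·x^3) + (-1 - 5·x - 6·x^2 + x^3 + 3·x^4)·Dx  (order 1).
h: a_k = -3, -6, 0, -12, 15, -36, 63, -120, 216, -390, …
ICs: h(0) = -3.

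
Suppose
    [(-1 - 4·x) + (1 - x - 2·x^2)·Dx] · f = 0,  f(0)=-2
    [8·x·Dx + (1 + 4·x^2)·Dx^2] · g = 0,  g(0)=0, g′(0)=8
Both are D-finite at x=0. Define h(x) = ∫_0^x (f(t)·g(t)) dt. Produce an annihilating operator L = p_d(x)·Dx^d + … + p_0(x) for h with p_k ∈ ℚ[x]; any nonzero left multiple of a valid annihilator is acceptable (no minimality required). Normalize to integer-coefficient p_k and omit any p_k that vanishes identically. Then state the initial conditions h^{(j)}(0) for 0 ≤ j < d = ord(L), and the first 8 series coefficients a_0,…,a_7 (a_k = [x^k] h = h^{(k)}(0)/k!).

L = (4 + 8·x + 48·x^2)·Dx + (2 + 16·x^2 + 48·x^3)·Dx^2 + (-1 + x - 2·x^2 + 4·x^3 + 8·x^4)·Dx^3  (order 3).
h: a_k = 0, 0, -8, -16/3, -20/3, -176/15, -136/5, -4208/105, …
ICs: h(0) = 0, h′(0) = 0, h′′(0) = -16.

f: a_k = -2, -2, -6, -10, -22, -42, -86, -170, …
g: a_k = 0, 8, 0, -32/3, 0, 128/5, 0, -512/7, …
h₀=f·g: eliminate ⇒ L₀, order ≤ 1·2.
h=∫₀ˣh₀: take L = L₀·Dx.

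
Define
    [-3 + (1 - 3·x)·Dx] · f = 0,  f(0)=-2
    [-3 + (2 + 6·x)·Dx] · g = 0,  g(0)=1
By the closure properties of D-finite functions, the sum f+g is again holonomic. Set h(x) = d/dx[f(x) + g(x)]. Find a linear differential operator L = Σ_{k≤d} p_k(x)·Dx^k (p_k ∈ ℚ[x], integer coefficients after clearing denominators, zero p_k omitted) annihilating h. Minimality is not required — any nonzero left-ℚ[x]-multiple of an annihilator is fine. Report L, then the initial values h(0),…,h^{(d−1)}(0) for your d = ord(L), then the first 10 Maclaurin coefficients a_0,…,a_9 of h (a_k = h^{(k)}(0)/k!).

L = (-162 - 162·x) + (-63 - 486·x - 567·x^2)·Dx + (10 + 18·x - 90·x^2 - 162·x^3)·Dx^2  (order 2).
h: a_k = -9/2, -153/4, -2511/16, -21141/32, -613575/256, -4524903/512, -62200467/2048, -432796365/4096, -23092351479/65536, -155511151155/131072, …
ICs: h(0) = -9/2, h′(0) = -153/4.

f: a_k = -2, -6, -18, -54, -162, -486, -1458, -4374, -13122, -39366, …
g: a_k = 1, 3/2, -9/8, 27/16, -405/128, 1701/256, -15309/1024, 72171/2048, -2814669/32768, 14073345/65536, …
Weyl lclm of L_f,L_g ⇒ L₀ (ord ≤ 2).
h₀' ⇒ L via d/dx closure of L₀.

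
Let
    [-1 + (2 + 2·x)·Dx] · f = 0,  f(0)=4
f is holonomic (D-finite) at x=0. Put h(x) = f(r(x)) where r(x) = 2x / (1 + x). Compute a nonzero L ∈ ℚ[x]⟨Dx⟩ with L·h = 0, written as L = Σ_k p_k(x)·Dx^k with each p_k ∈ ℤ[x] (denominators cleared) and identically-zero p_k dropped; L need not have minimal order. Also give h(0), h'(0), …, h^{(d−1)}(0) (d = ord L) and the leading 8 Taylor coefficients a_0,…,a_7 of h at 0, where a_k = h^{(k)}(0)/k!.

L = -1 + (1 + 4·x + 3·x^2)·Dx  (order 1).
h: a_k = 4, 4, -6, 10, -37/2, 75/2, -327/4, 753/4, …
ICs: h(0) = 4.

f: a_k = 4, 2, -1/2, 1/4, -5/32, 7/64, -21/256, 33/512, …
Change of var in L_f (x↦r) gives L₀.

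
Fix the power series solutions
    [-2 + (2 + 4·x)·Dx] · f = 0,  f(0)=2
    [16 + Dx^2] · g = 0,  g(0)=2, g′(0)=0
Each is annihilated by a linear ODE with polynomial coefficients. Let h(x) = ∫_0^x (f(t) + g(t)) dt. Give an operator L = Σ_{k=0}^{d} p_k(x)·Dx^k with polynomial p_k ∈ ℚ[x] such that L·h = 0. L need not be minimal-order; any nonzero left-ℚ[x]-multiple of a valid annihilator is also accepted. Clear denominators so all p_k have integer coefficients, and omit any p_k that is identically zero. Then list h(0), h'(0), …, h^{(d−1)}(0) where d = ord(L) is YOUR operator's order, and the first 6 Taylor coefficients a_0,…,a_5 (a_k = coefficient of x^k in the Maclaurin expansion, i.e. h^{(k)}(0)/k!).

f: a_k = 2, 2, -1, 1, -5/4, 7/4, …
g: a_k = 2, 0, -16, 0, 64/3, 0, …
h₀=f+g: left-lcm gives L₀, ord ≤ 3.
Integrate: L := L₀·Dx.
L = (-304 - 1024·x - 1024·x^2)·Dx + (240 + 1504·x + 3072·x^2 + 2048·x^3)·Dx^2 + (-19 - 64·x - 64·x^2)·Dx^3 + (15 + 94·x + 192·x^2 + 128·x^3)·Dx^4  (order 4).
h: a_k = 0, 4, 1, -17/3, 1/4, 241/60, …
ICs: h(0) = 0, h′(0) = 4, h′′(0) = 2, h′′′(0) = -34.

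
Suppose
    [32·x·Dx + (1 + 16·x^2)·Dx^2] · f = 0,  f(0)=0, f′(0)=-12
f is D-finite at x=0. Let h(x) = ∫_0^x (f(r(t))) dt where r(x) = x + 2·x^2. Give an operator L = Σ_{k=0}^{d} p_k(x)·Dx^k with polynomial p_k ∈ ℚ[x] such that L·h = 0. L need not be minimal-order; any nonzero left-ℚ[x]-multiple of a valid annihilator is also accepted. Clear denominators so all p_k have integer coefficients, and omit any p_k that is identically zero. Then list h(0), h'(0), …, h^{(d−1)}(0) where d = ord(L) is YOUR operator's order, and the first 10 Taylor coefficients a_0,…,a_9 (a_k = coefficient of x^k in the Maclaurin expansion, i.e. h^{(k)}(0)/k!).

L = (-4 + 32·x + 256·x^2 + 768·x^3 + 768·x^4)·Dx^2 + (1 + 4·x + 16·x^2 + 128·x^3 + 320·x^4 + 256·x^5)·Dx^3  (order 3).
h: a_k = 0, 0, -6, -8, 16, 384/5, 128/5, -5632/7, -15360/7, 16384/3, …
ICs: h(0) = 0, h′(0) = 0, h′′(0) = -12.

f: a_k = 0, -12, 0, 64, 0, -3072/5, 0, 49152/7, 0, -262144/3, …
f∘r: x↦r, Dx↦Dx/r' in L_f ⇒ L₀.
h=∫h₀ ⇒ L = L₀·Dx.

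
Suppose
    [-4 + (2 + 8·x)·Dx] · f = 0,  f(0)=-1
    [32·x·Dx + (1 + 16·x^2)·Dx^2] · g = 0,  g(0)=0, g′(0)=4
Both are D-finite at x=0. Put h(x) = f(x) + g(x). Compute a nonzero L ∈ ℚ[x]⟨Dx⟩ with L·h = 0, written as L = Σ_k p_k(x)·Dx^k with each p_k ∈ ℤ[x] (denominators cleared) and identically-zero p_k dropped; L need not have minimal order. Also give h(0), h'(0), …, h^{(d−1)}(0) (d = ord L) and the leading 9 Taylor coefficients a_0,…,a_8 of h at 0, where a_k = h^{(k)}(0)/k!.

L = (-32 - 320·x + 1536·x^2 + 3072·x^3)·Dx + (-22 - 128·x + 320·x^2 + 6144·x^3 + 10752·x^4)·Dx^2 + (-1 + 12·x + 96·x^2 + 384·x^3 + 1792·x^4 + 3072·x^5)·Dx^3  (order 3).
h: a_k = -1, 2, 2, -76/3, 10, 884/5, 84, -18232/7, 858, …
ICs: h(0) = -1, h′(0) = 2, h′′(0) = 4.

f: a_k = -1, -2, 2, -4, 10, -28, 84, -264, 858, …
g: a_k = 0, 4, 0, -64/3, 0, 1024/5, 0, -16384/7, 0, …
Weyl lclm of L_f,L_g ⇒ L₀ (ord ≤ 3).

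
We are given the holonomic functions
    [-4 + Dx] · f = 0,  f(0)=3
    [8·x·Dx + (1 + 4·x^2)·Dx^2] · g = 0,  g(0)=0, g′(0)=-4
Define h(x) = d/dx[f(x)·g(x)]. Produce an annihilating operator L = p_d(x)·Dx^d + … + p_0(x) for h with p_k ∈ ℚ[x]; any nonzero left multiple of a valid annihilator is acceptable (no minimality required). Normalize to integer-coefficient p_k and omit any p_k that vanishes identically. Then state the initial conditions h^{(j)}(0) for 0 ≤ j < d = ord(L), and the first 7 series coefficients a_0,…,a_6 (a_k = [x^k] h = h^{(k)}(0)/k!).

f: a_k = 3, 12, 24, 32, 32, 128/5, 256/15, …
g: a_k = 0, -4, 0, 16/3, 0, -64/5, 0, …
h₀=f·g: eliminate ⇒ L₀, order ≤ 1·2.
h=h₀': d/dx-closure on L₀ ⇒ L.
L = (8 - 64·x + 224·x^2 - 256·x^3 + 256·x^4) + (-6 + 24·x - 88·x^2 + 96·x^3 - 128·x^4)·Dx + (1 - 2·x + 8·x^2 - 8·x^3 + 16·x^4)·Dx^2  (order 2).
h: a_k = -12, -96, -240, -256, -192, -512, -3328/5, …
ICs: h(0) = -12, h′(0) = -96.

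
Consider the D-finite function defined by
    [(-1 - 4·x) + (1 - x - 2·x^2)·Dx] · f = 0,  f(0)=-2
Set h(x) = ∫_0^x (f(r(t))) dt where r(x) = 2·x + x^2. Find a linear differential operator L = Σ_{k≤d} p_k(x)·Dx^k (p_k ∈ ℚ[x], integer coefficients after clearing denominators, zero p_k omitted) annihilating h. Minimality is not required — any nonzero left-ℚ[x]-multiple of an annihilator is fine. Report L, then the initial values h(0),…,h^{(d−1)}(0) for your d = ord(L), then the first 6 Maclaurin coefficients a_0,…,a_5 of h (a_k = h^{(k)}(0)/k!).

L = (2 + 16·x + 8·x^2)·Dx + (-1 + 3·x + 6·x^2 + 2·x^3)·Dx^2  (order 2).
h: a_k = 0, -2, -2, -26/3, -26, -478/5, …
ICs: h(0) = 0, h′(0) = -2.

f: a_k = -2, -2, -6, -10, -22, -42, …
Change of var in L_f (x↦r) gives L₀.
∫: right-multiply L₀ by Dx.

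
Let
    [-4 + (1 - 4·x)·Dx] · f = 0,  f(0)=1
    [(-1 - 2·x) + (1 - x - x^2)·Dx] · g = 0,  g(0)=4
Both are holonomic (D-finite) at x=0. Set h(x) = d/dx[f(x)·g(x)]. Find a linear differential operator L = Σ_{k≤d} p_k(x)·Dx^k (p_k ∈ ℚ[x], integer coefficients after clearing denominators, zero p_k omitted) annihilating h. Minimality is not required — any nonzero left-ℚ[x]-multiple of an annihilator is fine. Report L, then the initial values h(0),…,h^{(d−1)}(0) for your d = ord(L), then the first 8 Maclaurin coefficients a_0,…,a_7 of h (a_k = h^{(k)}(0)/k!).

f: a_k = 1, 4, 16, 64, 256, 1024, 4096, 16384, …
g: a_k = 4, 4, 8, 12, 20, 32, 52, 84, …
h₀=f·g: eliminate ⇒ L₀, order ≤ 1·1.
h=h₀': d/dx-closure on L₀ ⇒ L.
L = (44 - 114·x - 66·x^2 + 192·x^3 + 192·x^4) + (-5 + 31·x - 33·x^2 - 62·x^3 + 60·x^4 + 48·x^5)·Dx  (order 1).
h: a_k = 20, 176, 1092, 5904, 29680, 142776, 666876, 3049664, …
ICs: h(0) = 20.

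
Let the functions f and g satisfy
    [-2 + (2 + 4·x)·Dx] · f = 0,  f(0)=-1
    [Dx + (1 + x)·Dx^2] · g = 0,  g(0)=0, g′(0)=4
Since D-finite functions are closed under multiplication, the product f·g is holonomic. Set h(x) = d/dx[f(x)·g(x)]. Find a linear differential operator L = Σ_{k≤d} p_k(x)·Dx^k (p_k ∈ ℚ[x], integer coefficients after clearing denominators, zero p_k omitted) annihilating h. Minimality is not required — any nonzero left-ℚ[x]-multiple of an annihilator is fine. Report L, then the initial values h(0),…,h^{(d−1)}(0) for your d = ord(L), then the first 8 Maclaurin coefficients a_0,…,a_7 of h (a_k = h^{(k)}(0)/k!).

L = (1 + 4·x + x^2) + (7 + 27·x + 30·x^2 + 8·x^3)·Dx + (2 + 11·x + 21·x^2 + 16·x^3 + 4·x^4)·Dx^2  (order 2).
h: a_k = -4, -4, 8, -40/3, 131/6, -363/10, 309/5, -3772/35, …
ICs: h(0) = -4, h′(0) = -4.

f: a_k = -1, -1, 1/2, -1/2, 5/8, -7/8, 21/16, -33/16, …
g: a_k = 0, 4, -2, 4/3, -1, 4/5, -2/3, 4/7, …
Product ⇒ symmetric product L₀, ord ≤ 2.
h₀' ⇒ L via d/dx closure of L₀.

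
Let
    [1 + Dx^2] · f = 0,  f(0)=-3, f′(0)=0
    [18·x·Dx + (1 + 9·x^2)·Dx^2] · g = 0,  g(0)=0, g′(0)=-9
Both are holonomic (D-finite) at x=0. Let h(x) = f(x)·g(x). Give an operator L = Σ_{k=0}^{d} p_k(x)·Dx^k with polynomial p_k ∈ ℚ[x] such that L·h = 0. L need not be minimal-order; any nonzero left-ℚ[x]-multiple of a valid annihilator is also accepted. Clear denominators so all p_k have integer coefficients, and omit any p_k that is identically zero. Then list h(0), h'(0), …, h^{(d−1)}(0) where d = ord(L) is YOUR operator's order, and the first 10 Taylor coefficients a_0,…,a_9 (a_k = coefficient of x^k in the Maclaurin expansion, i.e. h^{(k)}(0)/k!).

f: a_k = -3, 0, 3/2, 0, -1/8, 0, 1/240, 0, -1/13440, 0, …
g: a_k = 0, -9, 0, 27, 0, -729/5, 0, 6561/7, 0, -6561, …
h₀=f·g: eliminate ⇒ L₀, order ≤ 2·2.
L = (370 + 9594·x^2 + 4131·x^4 + 2916·x^6 + 6561·x^8) + (684·x + 6804·x^3 + 8748·x^5 + 26244·x^7)·Dx + (380 + 9792·x^2 + 5346·x^4 + 5832·x^6 + 13122·x^8)·Dx^2 + (684·x + 6804·x^3 + 8748·x^5 + 26244·x^7)·Dx^3 + (10 + 198·x^2 + 1215·x^4 + 2916·x^6 + 6561·x^8)·Dx^4  (order 4).
h: a_k = 0, 27, 0, -189/2, 0, 19161/40, 0, -1699023/560, 0, 18912111/896, …
ICs: h(0) = 0, h′(0) = 27, h′′(0) = 0, h′′′(0) = -567.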